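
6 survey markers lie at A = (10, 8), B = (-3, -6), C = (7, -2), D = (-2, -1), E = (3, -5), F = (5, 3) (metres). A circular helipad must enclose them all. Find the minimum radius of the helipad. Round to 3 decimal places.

9.552

A smallest enclosing disk is always determined by at most three of the input points on its boundary.
The farthest pair is A–B with squared distance 365. The circle on this segment as diameter has centre (3.5, 1) and r² = 365/4 = 91.25.
Check C: distance² to centre = 21.25 ≤ 91.25, so it lies inside.
All remaining points lie in this disk, and no smaller disk contains both endpoints, so this is the minimum enclosing circle.
r = √(91.25) ≈ 9.552.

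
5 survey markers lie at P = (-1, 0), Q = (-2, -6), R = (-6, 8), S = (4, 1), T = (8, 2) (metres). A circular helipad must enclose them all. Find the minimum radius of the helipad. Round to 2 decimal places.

The minimum enclosing circle is determined by three boundary points: Q, R, T.
Their circumcentre is (-11/43, 89/43) with r² = 126034/1849.
The farthest remaining point S is at distance² 35605/1849 ≤ 126034/1849.
r = √(126034/1849) ≈ 8.26.

8.26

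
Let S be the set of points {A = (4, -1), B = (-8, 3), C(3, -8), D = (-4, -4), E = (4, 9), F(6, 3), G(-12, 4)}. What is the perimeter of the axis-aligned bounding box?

Width = max x − min x = 6 − (-12) = 18.
Height = max y − min y = 9 − (-8) = 17.
Perimeter = 2(18 + 17) = 70.

70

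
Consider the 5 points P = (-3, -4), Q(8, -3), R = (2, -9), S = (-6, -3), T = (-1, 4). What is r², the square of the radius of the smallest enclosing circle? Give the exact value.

A smallest enclosing disk is always determined by at most three of the input points on its boundary.
The minimum enclosing circle is determined by three boundary points: Q, S, T.
Their circumcentre is (1, -19/7) with r² = 2405/49.
The farthest remaining point R is at distance² 1985/49 ≤ 2405/49.

2405/49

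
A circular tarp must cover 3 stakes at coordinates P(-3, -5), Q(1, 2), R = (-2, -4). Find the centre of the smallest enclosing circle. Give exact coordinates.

(-1, -1.5)

Side lengths²: PQ² = 65, PR² = 2, QR² = 45.
Since PQ² = 65 ≥ 45 + 2 = 47, the angle opposite PQ is not acute, so the smallest enclosing circle has PQ as diameter.
Centre = midpoint of PQ = (-1, -1.5), r² = 65/4 = 16.25.
Centre = (-1, -1.5).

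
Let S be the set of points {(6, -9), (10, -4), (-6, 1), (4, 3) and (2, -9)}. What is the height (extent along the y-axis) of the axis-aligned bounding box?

max y = 3, min y = -9, so height = 12.

12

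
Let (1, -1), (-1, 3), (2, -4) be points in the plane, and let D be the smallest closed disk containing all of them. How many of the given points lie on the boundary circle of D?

Call the three points A, B, C in the order given.
Side lengths²: AB² = 20, AC² = 10, BC² = 58.
Since BC² = 58 ≥ 20 + 10 = 30, the angle opposite BC is not acute, so the smallest enclosing circle has BC as diameter.
Centre = midpoint of BC = (0.5, -0.5), r² = 58/4 = 14.5.
The points at distance exactly r from the centre are (-1, 3), (2, -4) — 2 points.

2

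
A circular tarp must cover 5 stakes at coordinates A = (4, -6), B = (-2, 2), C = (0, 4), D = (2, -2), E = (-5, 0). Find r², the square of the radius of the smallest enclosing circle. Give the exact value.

15457/484

By Welzl's lemma the MEC is supported by two points (diametrically opposite) or three points (on a circumcircle).
The minimum enclosing circle is determined by three boundary points: A, C, E.
Their circumcentre is (9/22, -18/11) with r² = 15457/484.
The farthest remaining point B is at distance² 9209/484 ≤ 15457/484.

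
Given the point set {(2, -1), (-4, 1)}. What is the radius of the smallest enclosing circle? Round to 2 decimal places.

The smallest circle enclosing two points has them as diameter endpoints.
Centre = midpoint = (-1, 0); r² = |(2, -1)−(-4, 1)|²/4 = 40/4 = 10.
r = √10 ≈ 3.16.

3.16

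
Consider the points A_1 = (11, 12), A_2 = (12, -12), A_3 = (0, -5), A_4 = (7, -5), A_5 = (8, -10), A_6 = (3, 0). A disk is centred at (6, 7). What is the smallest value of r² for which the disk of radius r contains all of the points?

The required radius is the distance from (6, 7) to the farthest point.
Squared distances: 50, 397, 180, 145, 293, 58.
Maximum is 397, attained at A_2.

397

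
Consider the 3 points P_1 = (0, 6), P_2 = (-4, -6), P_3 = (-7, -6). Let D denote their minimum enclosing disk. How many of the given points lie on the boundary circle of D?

Side lengths²: P_1P_2² = 160, P_1P_3² = 193, P_2P_3² = 9.
Since P_1P_3² = 193 ≥ 160 + 9 = 169, the angle opposite P_1P_3 is not acute, so the smallest enclosing circle has P_1P_3 as diameter.
Centre = midpoint of P_1P_3 = (-3.5, 0), r² = 193/4 = 48.25.
The points at distance exactly r from the centre are P_1, P_3 — 2 points.

2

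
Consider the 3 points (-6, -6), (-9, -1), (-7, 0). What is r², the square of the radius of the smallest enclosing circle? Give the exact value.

Call the three points A, B, C in the order given.
Side lengths²: AB² = 34, AC² = 37, BC² = 5.
Since AC² = 37 < 34 + 5 = 39, the triangle is acute, so the smallest enclosing circle is the circumcircle.
Circumcentre = (-175/26, -79/26), r² = 3145/338.

3145/338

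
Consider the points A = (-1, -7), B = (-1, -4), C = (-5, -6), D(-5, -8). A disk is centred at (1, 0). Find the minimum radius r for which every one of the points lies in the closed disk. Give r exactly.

10

The required radius is the distance from (1, 0) to the farthest point.
Squared distances: 53, 20, 72, 100.
Maximum is 100, attained at D.
r = √100 = 10.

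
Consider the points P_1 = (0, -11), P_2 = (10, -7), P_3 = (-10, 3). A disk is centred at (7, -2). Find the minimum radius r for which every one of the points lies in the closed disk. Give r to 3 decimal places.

17.720

The required radius is the distance from (7, -2) to the farthest point.
Squared distances: 130, 34, 314.
Maximum is 314, attained at P_3.
r = √314 ≈ 17.720.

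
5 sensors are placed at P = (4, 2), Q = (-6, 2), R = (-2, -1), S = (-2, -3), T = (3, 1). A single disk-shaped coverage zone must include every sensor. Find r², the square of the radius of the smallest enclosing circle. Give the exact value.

25.01

The minimum enclosing circle is determined by three boundary points: P, Q, S.
Their circumcentre is (-1, 1.9) with r² = 25.01.
The farthest remaining point T is at distance² 16.81 ≤ 25.01.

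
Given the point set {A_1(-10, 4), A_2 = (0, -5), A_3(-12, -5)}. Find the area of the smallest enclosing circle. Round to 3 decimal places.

149.177

Side lengths²: A_1A_2² = 181, A_1A_3² = 85, A_2A_3² = 144.
Since A_1A_2² = 181 < 144 + 85 = 229, the triangle is acute, so the smallest enclosing circle is the circumcircle.
Circumcentre = (-6, -29/18), r² = 15385/324.
Area = π·r² = π·15385/324 ≈ 149.177.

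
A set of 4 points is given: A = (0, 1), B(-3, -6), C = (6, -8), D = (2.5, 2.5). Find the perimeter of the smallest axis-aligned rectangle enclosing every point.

Width = max x − min x = 6 − (-3) = 9.
Height = max y − min y = 2.5 − (-8) = 10.5.
Perimeter = 2(9 + 10.5) = 39.

39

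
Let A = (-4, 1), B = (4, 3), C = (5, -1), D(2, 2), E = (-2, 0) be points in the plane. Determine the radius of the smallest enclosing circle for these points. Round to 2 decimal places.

By Welzl's lemma the MEC is supported by two points (diametrically opposite) or three points (on a circumcircle).
The farthest pair is A–C with squared distance 85. The circle on this segment as diameter has centre (0.5, 0) and r² = 85/4 = 21.25.
Check B: distance² to centre = 21.25 ≤ 21.25, so it lies inside.
All remaining points lie in this disk, and no smaller disk contains both endpoints, so this is the minimum enclosing circle.
r = √(21.25) ≈ 4.61.

4.61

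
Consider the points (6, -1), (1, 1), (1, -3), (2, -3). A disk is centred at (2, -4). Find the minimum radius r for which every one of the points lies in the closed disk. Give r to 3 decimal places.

The required radius is the distance from (2, -4) to the farthest point.
Squared distances: 25, 26, 2, 1.
Maximum is 26, attained at (1, 1).
r = √26 ≈ 5.099.

5.099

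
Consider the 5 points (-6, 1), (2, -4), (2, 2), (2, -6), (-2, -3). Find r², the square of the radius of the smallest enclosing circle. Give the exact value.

A smallest enclosing disk is always determined by at most three of the input points on its boundary.
The minimum enclosing circle is determined by three boundary points: (-6, 1), (2, 2), (2, -6).
Their circumcentre is (-1.5625, -2) with r² = 28.69140625.
The farthest remaining point (2, -4) is at distance² 16.69140625 ≤ 28.69140625.

28.69140625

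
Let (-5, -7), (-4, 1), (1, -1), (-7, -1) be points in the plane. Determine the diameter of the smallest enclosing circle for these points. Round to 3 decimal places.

8.944

By Welzl's lemma the MEC is supported by two points (diametrically opposite) or three points (on a circumcircle).
The minimum enclosing circle is determined by three boundary points: (-5, -7), (1, -1), (-7, -1).
Their circumcentre is (-3, -3) with r² = 20.
The farthest remaining point (-4, 1) is at distance² 17 ≤ 20.
Diameter = 2r = 2√20 ≈ 8.944.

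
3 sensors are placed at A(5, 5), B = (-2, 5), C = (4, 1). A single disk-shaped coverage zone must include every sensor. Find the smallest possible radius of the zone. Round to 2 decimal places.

3.72

Side lengths²: AB² = 49, AC² = 17, BC² = 52.
Since BC² = 52 < 49 + 17 = 66, the triangle is acute, so the smallest enclosing circle is the circumcircle.
Circumcentre = (1.5, 3.75), r² = 13.8125.
r = √(13.8125) ≈ 3.72.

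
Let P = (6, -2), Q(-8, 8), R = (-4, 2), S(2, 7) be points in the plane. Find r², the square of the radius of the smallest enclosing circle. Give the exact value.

By Welzl's lemma the MEC is supported by two points (diametrically opposite) or three points (on a circumcircle).
The farthest pair is P–Q with squared distance 296. The circle on this segment as diameter has centre (-1, 3) and r² = 296/4 = 74.
Check R: distance² to centre = 10 ≤ 74, so it lies inside.
All remaining points lie in this disk, and no smaller disk contains both endpoints, so this is the minimum enclosing circle.

74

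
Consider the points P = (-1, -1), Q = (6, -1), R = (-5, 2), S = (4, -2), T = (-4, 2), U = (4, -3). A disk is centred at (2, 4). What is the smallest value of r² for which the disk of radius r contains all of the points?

53

The required radius is the distance from (2, 4) to the farthest point.
Squared distances: 34, 41, 53, 40, 40, 53.
Maximum is 53, attained at R.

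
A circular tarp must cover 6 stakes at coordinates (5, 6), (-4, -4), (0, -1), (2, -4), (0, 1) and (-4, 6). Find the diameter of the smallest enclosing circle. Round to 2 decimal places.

The minimum enclosing circle of a finite set is fixed by two of the points (as a diameter) or three (as a circumcircle).
The farthest pair is (5, 6)–(-4, -4) with squared distance 181. The circle on this segment as diameter has centre (0.5, 1) and r² = 181/4 = 45.25.
Check (0, -1): distance² to centre = 4.25 ≤ 45.25, so it lies inside.
All remaining points lie in this disk, and no smaller disk contains both endpoints, so this is the minimum enclosing circle.
Diameter = 2r = 2√(45.25) ≈ 13.45.

13.45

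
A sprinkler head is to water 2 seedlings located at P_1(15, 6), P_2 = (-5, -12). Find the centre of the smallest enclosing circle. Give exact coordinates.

(5, -3)

The smallest circle enclosing two points has them as diameter endpoints.
Centre = midpoint = (5, -3); r² = |P_1P_2|²/4 = 724/4 = 181.
Centre = (5, -3).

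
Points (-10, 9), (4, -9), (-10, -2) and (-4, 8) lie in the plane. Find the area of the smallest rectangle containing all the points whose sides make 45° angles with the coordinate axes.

In coordinates u = x + y, v = x − y the rectangle is axis-aligned; the map (x,y)→(u,v) scales areas by 2.
u-values: -1, -5, -12, 4; range = 4 − (-12) = 16.
v-values: -19, 13, -8, -12; range = 13 − (-19) = 32.
Area = (16 × 32) / 2 = 256.

256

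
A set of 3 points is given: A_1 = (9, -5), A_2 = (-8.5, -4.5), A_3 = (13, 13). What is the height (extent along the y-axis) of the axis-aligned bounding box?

max y = 13, min y = -5, so height = 18.

18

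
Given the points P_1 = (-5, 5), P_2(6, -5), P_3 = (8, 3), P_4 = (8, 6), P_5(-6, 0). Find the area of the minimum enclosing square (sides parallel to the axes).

The bounding box has width 14 and height 11.
An axis-aligned square enclosing the set must have side ≥ max(width, height).
So the minimum side is max(14, 11) = 14.
Area = 14² = 196.

196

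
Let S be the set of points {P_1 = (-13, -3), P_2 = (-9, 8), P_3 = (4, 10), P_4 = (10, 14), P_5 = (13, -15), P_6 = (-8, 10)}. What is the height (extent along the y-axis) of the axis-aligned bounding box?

max y = 14, min y = -15, so height = 29.

29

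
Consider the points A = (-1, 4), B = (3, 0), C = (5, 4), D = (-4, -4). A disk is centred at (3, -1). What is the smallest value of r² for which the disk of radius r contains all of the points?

58

The required radius is the distance from (3, -1) to the farthest point.
Squared distances: 41, 1, 29, 58.
Maximum is 58, attained at D.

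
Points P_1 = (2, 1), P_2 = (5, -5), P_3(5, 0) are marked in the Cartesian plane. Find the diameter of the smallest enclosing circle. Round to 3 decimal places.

Side lengths²: P_1P_2² = 45, P_1P_3² = 10, P_2P_3² = 25.
Since P_1P_2² = 45 ≥ 25 + 10 = 35, the angle opposite P_1P_2 is not acute, so the smallest enclosing circle has P_1P_2 as diameter.
Centre = midpoint of P_1P_2 = (3.5, -2), r² = 45/4 = 11.25.
Diameter = 2r = 2√(11.25) ≈ 6.708.

6.708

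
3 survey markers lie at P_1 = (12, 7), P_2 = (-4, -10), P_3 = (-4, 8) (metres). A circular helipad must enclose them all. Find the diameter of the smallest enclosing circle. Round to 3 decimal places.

23.391

Side lengths²: P_1P_2² = 545, P_1P_3² = 257, P_2P_3² = 324.
Since P_1P_2² = 545 < 324 + 257 = 581, the triangle is acute, so the smallest enclosing circle is the circumcircle.
Circumcentre = (3.46875, -1), r² = 136.7822265625.
Diameter = 2r = 2√(136.7822265625) ≈ 23.391.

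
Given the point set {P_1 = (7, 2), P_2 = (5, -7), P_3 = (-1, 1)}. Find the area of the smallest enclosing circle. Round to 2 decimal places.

88.56

Side lengths²: P_1P_2² = 85, P_1P_3² = 65, P_2P_3² = 100.
Since P_2P_3² = 100 < 85 + 65 = 150, the triangle is acute, so the smallest enclosing circle is the circumcircle.
Circumcentre = (24/7, -27/14), r² = 5525/196.
Area = π·r² = π·5525/196 ≈ 88.56.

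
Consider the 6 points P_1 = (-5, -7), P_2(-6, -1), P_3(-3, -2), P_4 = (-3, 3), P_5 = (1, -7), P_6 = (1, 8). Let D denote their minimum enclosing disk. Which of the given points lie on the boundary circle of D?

P_1, P_5, P_6

The farthest pair is P_1–P_6 with squared distance 261. The circle on this segment as diameter has centre (-2, 0.5) and r² = 261/4 = 65.25.
Check P_2: distance² to centre = 18.25 ≤ 65.25, so it lies inside.
All remaining points lie in this disk, and no smaller disk contains both endpoints, so this is the minimum enclosing circle.
The points at distance exactly r from the centre are P_1, P_5, P_6 — 3 points.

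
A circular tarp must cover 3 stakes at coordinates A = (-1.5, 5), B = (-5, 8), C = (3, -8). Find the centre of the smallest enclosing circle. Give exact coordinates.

(-1, 0)

Side lengths²: AB² = 21.25, AC² = 189.25, BC² = 320.
Since BC² = 320 ≥ 189.25 + 21.25 = 210.5, the angle opposite BC is not acute, so the smallest enclosing circle has BC as diameter.
Centre = midpoint of BC = (-1, 0), r² = 320/4 = 80.
Centre = (-1, 0).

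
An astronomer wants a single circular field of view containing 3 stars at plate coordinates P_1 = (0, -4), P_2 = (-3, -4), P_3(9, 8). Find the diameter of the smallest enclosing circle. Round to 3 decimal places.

16.971

Side lengths²: P_1P_2² = 9, P_1P_3² = 225, P_2P_3² = 288.
Since P_2P_3² = 288 ≥ 225 + 9 = 234, the angle opposite P_2P_3 is not acute, so the smallest enclosing circle has P_2P_3 as diameter.
Centre = midpoint of P_2P_3 = (3, 2), r² = 288/4 = 72.
Diameter = 2r = 2√72 ≈ 16.971.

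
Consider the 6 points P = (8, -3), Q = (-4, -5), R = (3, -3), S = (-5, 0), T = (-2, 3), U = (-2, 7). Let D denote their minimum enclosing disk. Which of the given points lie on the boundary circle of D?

P, Q, U

The minimum enclosing circle is determined by three boundary points: P, Q, U.
Their circumcentre is (9/7, 2/7) with r² = 2738/49.
The farthest remaining point S is at distance² 1940/49 ≤ 2738/49.
The points at distance exactly r from the centre are P, Q, U — 3 points.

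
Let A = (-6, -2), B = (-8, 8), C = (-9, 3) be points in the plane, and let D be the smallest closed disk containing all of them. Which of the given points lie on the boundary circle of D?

Side lengths²: AB² = 104, AC² = 34, BC² = 26.
Since AB² = 104 ≥ 34 + 26 = 60, the angle opposite AB is not acute, so the smallest enclosing circle has AB as diameter.
Centre = midpoint of AB = (-7, 3), r² = 104/4 = 26.
The points at distance exactly r from the centre are A, B — 2 points.

A, B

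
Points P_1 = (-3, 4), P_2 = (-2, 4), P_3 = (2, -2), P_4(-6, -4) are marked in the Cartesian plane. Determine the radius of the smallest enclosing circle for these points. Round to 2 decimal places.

4.75

By Welzl's lemma the MEC is supported by two points (diametrically opposite) or three points (on a circumcircle).
The minimum enclosing circle is determined by three boundary points: P_2, P_3, P_4.
Their circumcentre is (-18/7, -5/7) with r² = 1105/49.
The farthest remaining point P_1 is at distance² 1098/49 ≤ 1105/49.
r = √(1105/49) ≈ 4.75.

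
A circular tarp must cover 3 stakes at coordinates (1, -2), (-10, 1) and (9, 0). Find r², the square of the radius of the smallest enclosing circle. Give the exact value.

90.5

Call the three points A, B, C in the order given.
Side lengths²: AB² = 130, AC² = 68, BC² = 362.
Since BC² = 362 ≥ 130 + 68 = 198, the angle opposite BC is not acute, so the smallest enclosing circle has BC as diameter.
Centre = midpoint of BC = (-0.5, 0.5), r² = 362/4 = 90.5.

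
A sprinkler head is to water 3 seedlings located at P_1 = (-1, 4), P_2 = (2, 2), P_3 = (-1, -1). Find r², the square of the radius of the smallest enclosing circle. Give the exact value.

6.5

Side lengths²: P_1P_2² = 13, P_1P_3² = 25, P_2P_3² = 18.
Since P_1P_3² = 25 < 18 + 13 = 31, the triangle is acute, so the smallest enclosing circle is the circumcircle.
Circumcentre = (-0.5, 1.5), r² = 6.5.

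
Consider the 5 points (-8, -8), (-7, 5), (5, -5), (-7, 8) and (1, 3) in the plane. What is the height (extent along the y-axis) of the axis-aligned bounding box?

max y = 8, min y = -8, so height = 16.

16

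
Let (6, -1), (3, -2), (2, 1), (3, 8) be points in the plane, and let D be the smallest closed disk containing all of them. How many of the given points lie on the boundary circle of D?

By Welzl's lemma the MEC is supported by two points (diametrically opposite) or three points (on a circumcircle).
The farthest pair is (3, -2)–(3, 8) with squared distance 100. The circle on this segment as diameter has centre (3, 3) and r² = 100/4 = 25.
Check (6, -1): distance² to centre = 25 ≤ 25, so it lies inside.
All remaining points lie in this disk, and no smaller disk contains both endpoints, so this is the minimum enclosing circle.
The points at distance exactly r from the centre are (6, -1), (3, -2), (3, 8) — 3 points.

3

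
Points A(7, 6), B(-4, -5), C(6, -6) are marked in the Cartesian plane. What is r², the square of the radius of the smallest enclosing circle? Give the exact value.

Side lengths²: AB² = 242, AC² = 145, BC² = 101.
Since AB² = 242 < 145 + 101 = 246, the triangle is acute, so the smallest enclosing circle is the circumcircle.
Circumcentre = (35/22, 9/22), r² = 14645/242.

14645/242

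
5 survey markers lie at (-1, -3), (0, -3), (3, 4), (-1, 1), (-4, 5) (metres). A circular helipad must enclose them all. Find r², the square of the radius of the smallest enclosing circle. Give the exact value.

The minimum enclosing circle of a finite set is fixed by two of the points (as a diameter) or three (as a circumcircle).
The minimum enclosing circle is determined by three boundary points: (0, -3), (3, 4), (-4, 5).
Their circumcentre is (-12/13, 20/13) with r² = 3625/169.
The farthest remaining point (-1, -3) is at distance² 3482/169 ≤ 3625/169.

3625/169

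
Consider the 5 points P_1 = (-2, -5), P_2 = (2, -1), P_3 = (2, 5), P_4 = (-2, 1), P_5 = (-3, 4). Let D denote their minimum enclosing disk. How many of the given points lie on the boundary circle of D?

A smallest enclosing disk is always determined by at most three of the input points on its boundary.
The farthest pair is P_1–P_3 with squared distance 116. The circle on this segment as diameter has centre (0, 0) and r² = 116/4 = 29.
Check P_2: distance² to centre = 5 ≤ 29, so it lies inside.
All remaining points lie in this disk, and no smaller disk contains both endpoints, so this is the minimum enclosing circle.
The points at distance exactly r from the centre are P_1, P_3 — 2 points.

2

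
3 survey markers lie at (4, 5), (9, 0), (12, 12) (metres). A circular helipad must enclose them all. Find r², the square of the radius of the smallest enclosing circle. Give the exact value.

Call the three points A, B, C in the order given.
Side lengths²: AB² = 50, AC² = 113, BC² = 153.
Since BC² = 153 < 113 + 50 = 163, the triangle is acute, so the smallest enclosing circle is the circumcircle.
Circumcentre = (10.1, 6.1), r² = 38.42.

38.42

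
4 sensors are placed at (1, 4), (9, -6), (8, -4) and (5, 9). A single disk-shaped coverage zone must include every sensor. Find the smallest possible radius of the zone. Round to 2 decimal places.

The minimum enclosing circle of a finite set is fixed by two of the points (as a diameter) or three (as a circumcircle).
The farthest pair is (9, -6)–(5, 9) with squared distance 241. The circle on this segment as diameter has centre (7, 1.5) and r² = 241/4 = 60.25.
Check (1, 4): distance² to centre = 42.25 ≤ 60.25, so it lies inside.
All remaining points lie in this disk, and no smaller disk contains both endpoints, so this is the minimum enclosing circle.
r = √(60.25) ≈ 7.76.

7.76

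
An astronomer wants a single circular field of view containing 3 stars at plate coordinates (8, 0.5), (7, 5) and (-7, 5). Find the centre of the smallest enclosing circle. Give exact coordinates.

(0.5, 2.75)

Call the three points A, B, C in the order given.
Side lengths²: AB² = 21.25, AC² = 245.25, BC² = 196.
Since AC² = 245.25 ≥ 196 + 21.25 = 217.25, the angle opposite AC is not acute, so the smallest enclosing circle has AC as diameter.
Centre = midpoint of AC = (0.5, 2.75), r² = 245.25/4 = 61.3125.
Centre = (0.5, 2.75).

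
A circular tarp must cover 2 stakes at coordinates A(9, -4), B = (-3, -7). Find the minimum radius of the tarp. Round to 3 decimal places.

6.185

The smallest circle enclosing two points has them as diameter endpoints.
Centre = midpoint = (3, -5.5); r² = |AB|²/4 = 153/4 = 38.25.
r = √(38.25) ≈ 6.185.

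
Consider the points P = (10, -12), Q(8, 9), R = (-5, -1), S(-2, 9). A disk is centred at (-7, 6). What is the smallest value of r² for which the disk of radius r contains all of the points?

The required radius is the distance from (-7, 6) to the farthest point.
Squared distances: 613, 234, 53, 34.
Maximum is 613, attained at P.

613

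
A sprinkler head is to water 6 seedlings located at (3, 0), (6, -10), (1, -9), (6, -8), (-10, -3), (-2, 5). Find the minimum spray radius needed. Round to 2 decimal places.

9.13

The minimum enclosing circle of a finite set is fixed by two of the points (as a diameter) or three (as a circumcircle).
The minimum enclosing circle is determined by three boundary points: (6, -10), (-10, -3), (-2, 5).
Their circumcentre is (-43/46, -187/46) with r² = 88145/1058.
The farthest remaining point (6, -8) is at distance² 67261/1058 ≤ 88145/1058.
r = √(88145/1058) ≈ 9.13.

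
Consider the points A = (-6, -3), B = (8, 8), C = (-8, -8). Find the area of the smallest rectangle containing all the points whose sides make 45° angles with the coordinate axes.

48

In coordinates u = x + y, v = x − y the rectangle is axis-aligned; the map (x,y)→(u,v) scales areas by 2.
u-values: -9, 16, -16; range = 16 − (-16) = 32.
v-values: -3, 0, 0; range = 0 − (-3) = 3.
Area = (32 × 3) / 2 = 48.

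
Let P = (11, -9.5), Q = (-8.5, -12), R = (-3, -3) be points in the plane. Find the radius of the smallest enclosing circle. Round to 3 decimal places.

9.830

Side lengths²: PQ² = 386.5, PR² = 238.25, QR² = 111.25.
Since PQ² = 386.5 ≥ 238.25 + 111.25 = 349.5, the angle opposite PQ is not acute, so the smallest enclosing circle has PQ as diameter.
Centre = midpoint of PQ = (1.25, -10.75), r² = 386.5/4 = 96.625.
r = √(96.625) ≈ 9.830.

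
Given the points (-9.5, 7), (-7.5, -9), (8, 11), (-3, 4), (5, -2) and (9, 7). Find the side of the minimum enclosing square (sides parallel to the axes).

20

The bounding box has width 18.5 and height 20.
An axis-aligned square enclosing the set must have side ≥ max(width, height).
So the minimum side is max(18.5, 20) = 20.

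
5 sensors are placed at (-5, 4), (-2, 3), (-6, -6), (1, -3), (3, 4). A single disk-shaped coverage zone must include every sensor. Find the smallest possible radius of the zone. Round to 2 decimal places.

By Welzl's lemma the MEC is supported by two points (diametrically opposite) or three points (on a circumcircle).
The farthest pair is (-6, -6)–(3, 4) with squared distance 181. The circle on this segment as diameter has centre (-1.5, -1) and r² = 181/4 = 45.25.
Check (-5, 4): distance² to centre = 37.25 ≤ 45.25, so it lies inside.
All remaining points lie in this disk, and no smaller disk contains both endpoints, so this is the minimum enclosing circle.
r = √(45.25) ≈ 6.73.

6.73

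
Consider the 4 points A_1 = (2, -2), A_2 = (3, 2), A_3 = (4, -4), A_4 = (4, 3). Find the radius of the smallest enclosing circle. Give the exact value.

3.5

By Welzl's lemma the MEC is supported by two points (diametrically opposite) or three points (on a circumcircle).
The farthest pair is A_3–A_4 with squared distance 49. The circle on this segment as diameter has centre (4, -0.5) and r² = 49/4 = 12.25.
Check A_1: distance² to centre = 6.25 ≤ 12.25, so it lies inside.
All remaining points lie in this disk, and no smaller disk contains both endpoints, so this is the minimum enclosing circle.
r = √(12.25) = 3.5.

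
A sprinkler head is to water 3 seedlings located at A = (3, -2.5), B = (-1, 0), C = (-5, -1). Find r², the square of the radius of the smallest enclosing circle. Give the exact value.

16.5625

Side lengths²: AB² = 22.25, AC² = 66.25, BC² = 17.
Since AC² = 66.25 ≥ 22.25 + 17 = 39.25, the angle opposite AC is not acute, so the smallest enclosing circle has AC as diameter.
Centre = midpoint of AC = (-1, -1.75), r² = 66.25/4 = 16.5625.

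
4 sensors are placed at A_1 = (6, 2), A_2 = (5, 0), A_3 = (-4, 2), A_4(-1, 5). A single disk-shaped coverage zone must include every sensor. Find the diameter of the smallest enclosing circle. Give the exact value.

10

By Welzl's lemma the MEC is supported by two points (diametrically opposite) or three points (on a circumcircle).
The farthest pair is A_1–A_3 with squared distance 100. The circle on this segment as diameter has centre (1, 2) and r² = 100/4 = 25.
Check A_2: distance² to centre = 20 ≤ 25, so it lies inside.
All remaining points lie in this disk, and no smaller disk contains both endpoints, so this is the minimum enclosing circle.
Diameter = 2r = 2√25 = 10.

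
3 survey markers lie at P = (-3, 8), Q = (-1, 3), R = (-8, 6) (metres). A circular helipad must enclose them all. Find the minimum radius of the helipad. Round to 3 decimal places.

3.808

Side lengths²: PQ² = 29, PR² = 29, QR² = 58.
Since QR² = 58 ≥ 29 + 29 = 58, the angle opposite QR is not acute, so the smallest enclosing circle has QR as diameter.
Centre = midpoint of QR = (-4.5, 4.5), r² = 58/4 = 14.5.
r = √(14.5) ≈ 3.808.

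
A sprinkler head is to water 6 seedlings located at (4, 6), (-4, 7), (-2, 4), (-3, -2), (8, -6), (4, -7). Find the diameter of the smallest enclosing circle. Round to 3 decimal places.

A smallest enclosing disk is always determined by at most three of the input points on its boundary.
The farthest pair is (-4, 7)–(8, -6) with squared distance 313. The circle on this segment as diameter has centre (2, 0.5) and r² = 313/4 = 78.25.
Check (4, 6): distance² to centre = 34.25 ≤ 78.25, so it lies inside.
All remaining points lie in this disk, and no smaller disk contains both endpoints, so this is the minimum enclosing circle.
Diameter = 2r = 2√(78.25) ≈ 17.692.

17.692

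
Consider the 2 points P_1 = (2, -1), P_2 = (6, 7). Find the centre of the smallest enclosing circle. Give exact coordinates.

The smallest circle enclosing two points has them as diameter endpoints.
Centre = midpoint = (4, 3); r² = |P_1P_2|²/4 = 80/4 = 20.
Centre = (4, 3).

(4, 3)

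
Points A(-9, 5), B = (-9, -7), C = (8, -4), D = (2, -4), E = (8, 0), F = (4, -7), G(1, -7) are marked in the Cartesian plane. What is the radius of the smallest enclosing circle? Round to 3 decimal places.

By Welzl's lemma the MEC is supported by two points (diametrically opposite) or three points (on a circumcircle).
The minimum enclosing circle is determined by three boundary points: A, B, C.
Their circumcentre is (-22/17, -1) with r² = 27565/289.
The farthest remaining point E is at distance² 25253/289 ≤ 27565/289.
r = √(27565/289) ≈ 9.766.

9.766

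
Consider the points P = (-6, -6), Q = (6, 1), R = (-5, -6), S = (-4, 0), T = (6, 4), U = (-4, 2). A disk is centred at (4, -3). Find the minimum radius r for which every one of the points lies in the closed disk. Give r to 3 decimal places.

The required radius is the distance from (4, -3) to the farthest point.
Squared distances: 109, 20, 90, 73, 53, 89.
Maximum is 109, attained at P.
r = √109 ≈ 10.440.

10.440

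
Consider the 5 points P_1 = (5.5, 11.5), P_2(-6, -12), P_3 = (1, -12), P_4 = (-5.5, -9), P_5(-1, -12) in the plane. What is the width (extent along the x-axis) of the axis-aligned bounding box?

max x = 5.5, min x = -6, so width = 11.5.

11.5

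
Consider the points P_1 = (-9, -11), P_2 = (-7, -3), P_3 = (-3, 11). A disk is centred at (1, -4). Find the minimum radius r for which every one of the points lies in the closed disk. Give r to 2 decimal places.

15.52

The required radius is the distance from (1, -4) to the farthest point.
Squared distances: 149, 65, 241.
Maximum is 241, attained at P_3.
r = √241 ≈ 15.52.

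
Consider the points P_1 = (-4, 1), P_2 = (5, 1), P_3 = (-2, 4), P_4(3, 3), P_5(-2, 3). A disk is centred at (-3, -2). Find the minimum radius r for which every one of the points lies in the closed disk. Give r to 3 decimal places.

8.544

The required radius is the distance from (-3, -2) to the farthest point.
Squared distances: 10, 73, 37, 61, 26.
Maximum is 73, attained at P_2.
r = √73 ≈ 8.544.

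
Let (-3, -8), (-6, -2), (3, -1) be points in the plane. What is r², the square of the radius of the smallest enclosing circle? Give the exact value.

17425/722

Call the three points A, B, C in the order given.
Side lengths²: AB² = 45, AC² = 85, BC² = 82.
Since AC² = 85 < 82 + 45 = 127, the triangle is acute, so the smallest enclosing circle is the circumcircle.
Circumcentre = (-49/38, -129/38), r² = 17425/722.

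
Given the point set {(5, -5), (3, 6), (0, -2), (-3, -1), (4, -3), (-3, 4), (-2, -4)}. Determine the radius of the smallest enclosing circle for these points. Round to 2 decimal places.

6.08

The minimum enclosing circle is determined by three boundary points: (5, -5), (3, 6), (-3, 4).
Their circumcentre is (23/14, 1/14) with r² = 3625/98.
The farthest remaining point (-2, -4) is at distance² 2925/98 ≤ 3625/98.
r = √(3625/98) ≈ 6.08.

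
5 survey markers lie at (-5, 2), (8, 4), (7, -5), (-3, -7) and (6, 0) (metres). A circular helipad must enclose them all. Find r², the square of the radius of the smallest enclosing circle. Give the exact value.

14705/242

The minimum enclosing circle is determined by three boundary points: (-5, 2), (8, 4), (-3, -7).
Their circumcentre is (47/22, -25/22) with r² = 14705/242.
The farthest remaining point (7, -5) is at distance² 9337/242 ≤ 14705/242.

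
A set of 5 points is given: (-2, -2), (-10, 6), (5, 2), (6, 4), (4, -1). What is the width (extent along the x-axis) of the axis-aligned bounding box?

16

max x = 6, min x = -10, so width = 16.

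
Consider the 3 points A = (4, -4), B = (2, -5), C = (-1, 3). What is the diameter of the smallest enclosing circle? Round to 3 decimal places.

Side lengths²: AB² = 5, AC² = 74, BC² = 73.
Since AC² = 74 < 73 + 5 = 78, the triangle is acute, so the smallest enclosing circle is the circumcircle.
Circumcentre = (43/38, -29/38), r² = 13505/722.
Diameter = 2r = 2√(13505/722) ≈ 8.650.

8.650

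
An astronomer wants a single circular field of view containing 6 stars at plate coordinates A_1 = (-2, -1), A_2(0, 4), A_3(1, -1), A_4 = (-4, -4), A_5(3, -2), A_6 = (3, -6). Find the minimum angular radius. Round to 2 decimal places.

The minimum enclosing circle is determined by three boundary points: A_2, A_4, A_6.
Their circumcentre is (0.5625, -1.28125) with r² = 28.2080078125.
The farthest remaining point A_1 is at distance² 6.6455078125 ≤ 28.2080078125.
r = √(28.2080078125) ≈ 5.31.

5.31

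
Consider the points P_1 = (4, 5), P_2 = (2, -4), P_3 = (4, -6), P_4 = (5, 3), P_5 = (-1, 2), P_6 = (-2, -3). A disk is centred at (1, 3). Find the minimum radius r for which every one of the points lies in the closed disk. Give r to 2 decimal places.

The required radius is the distance from (1, 3) to the farthest point.
Squared distances: 13, 50, 90, 16, 5, 45.
Maximum is 90, attained at P_3.
r = √90 ≈ 9.49.

9.49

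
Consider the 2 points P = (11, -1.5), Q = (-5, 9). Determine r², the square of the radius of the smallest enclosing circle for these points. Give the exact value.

The smallest circle enclosing two points has them as diameter endpoints.
Centre = midpoint = (3, 3.75); r² = |PQ|²/4 = 366.25/4 = 91.5625.

91.5625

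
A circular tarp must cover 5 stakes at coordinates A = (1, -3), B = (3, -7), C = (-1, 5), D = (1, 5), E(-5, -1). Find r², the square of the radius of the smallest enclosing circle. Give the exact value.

40

The minimum enclosing circle of a finite set is fixed by two of the points (as a diameter) or three (as a circumcircle).
The farthest pair is B–C with squared distance 160. The circle on this segment as diameter has centre (1, -1) and r² = 160/4 = 40.
Check A: distance² to centre = 4 ≤ 40, so it lies inside.
All remaining points lie in this disk, and no smaller disk contains both endpoints, so this is the minimum enclosing circle.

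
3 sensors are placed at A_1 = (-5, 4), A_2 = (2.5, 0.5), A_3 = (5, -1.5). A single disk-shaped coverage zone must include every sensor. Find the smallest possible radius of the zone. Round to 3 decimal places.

Side lengths²: A_1A_2² = 68.5, A_1A_3² = 130.25, A_2A_3² = 10.25.
Since A_1A_3² = 130.25 ≥ 68.5 + 10.25 = 78.75, the angle opposite A_1A_3 is not acute, so the smallest enclosing circle has A_1A_3 as diameter.
Centre = midpoint of A_1A_3 = (0, 1.25), r² = 130.25/4 = 32.5625.
r = √(32.5625) ≈ 5.706.

5.706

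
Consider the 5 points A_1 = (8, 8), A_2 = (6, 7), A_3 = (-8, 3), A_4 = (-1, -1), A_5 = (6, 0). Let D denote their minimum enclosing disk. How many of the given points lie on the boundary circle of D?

By Welzl's lemma the MEC is supported by two points (diametrically opposite) or three points (on a circumcircle).
The farthest pair is A_1–A_3 with squared distance 281. The circle on this segment as diameter has centre (0, 5.5) and r² = 281/4 = 70.25.
Check A_2: distance² to centre = 38.25 ≤ 70.25, so it lies inside.
All remaining points lie in this disk, and no smaller disk contains both endpoints, so this is the minimum enclosing circle.
The points at distance exactly r from the centre are A_1, A_3 — 2 points.

2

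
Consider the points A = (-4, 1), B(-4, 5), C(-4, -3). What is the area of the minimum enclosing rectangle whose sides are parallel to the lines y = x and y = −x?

In coordinates u = x + y, v = x − y the rectangle is axis-aligned; the map (x,y)→(u,v) scales areas by 2.
u-values: -3, 1, -7; range = 1 − (-7) = 8.
v-values: -5, -9, -1; range = -1 − (-9) = 8.
Area = (8 × 8) / 2 = 32.

32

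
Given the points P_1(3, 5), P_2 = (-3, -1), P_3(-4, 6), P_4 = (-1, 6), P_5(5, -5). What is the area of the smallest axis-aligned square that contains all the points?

121

The bounding box has width 9 and height 11.
An axis-aligned square enclosing the set must have side ≥ max(width, height).
So the minimum side is max(9, 11) = 11.
Area = 11² = 121.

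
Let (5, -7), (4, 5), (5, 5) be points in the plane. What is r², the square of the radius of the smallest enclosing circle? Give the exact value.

Call the three points A, B, C in the order given.
Side lengths²: AB² = 145, AC² = 144, BC² = 1.
Since AB² = 145 ≥ 144 + 1 = 145, the angle opposite AB is not acute, so the smallest enclosing circle has AB as diameter.
Centre = midpoint of AB = (4.5, -1), r² = 145/4 = 36.25.

36.25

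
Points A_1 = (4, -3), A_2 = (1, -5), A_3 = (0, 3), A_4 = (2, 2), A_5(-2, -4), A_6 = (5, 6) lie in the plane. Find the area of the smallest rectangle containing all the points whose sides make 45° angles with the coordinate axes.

85

In coordinates u = x + y, v = x − y the rectangle is axis-aligned; the map (x,y)→(u,v) scales areas by 2.
u-values: 1, -4, 3, 4, -6, 11; range = 11 − (-6) = 17.
v-values: 7, 6, -3, 0, 2, -1; range = 7 − (-3) = 10.
Area = (17 × 10) / 2 = 85.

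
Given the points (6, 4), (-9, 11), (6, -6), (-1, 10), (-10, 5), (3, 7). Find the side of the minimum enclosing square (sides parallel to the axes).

The bounding box has width 16 and height 17.
An axis-aligned square enclosing the set must have side ≥ max(width, height).
So the minimum side is max(16, 17) = 17.

17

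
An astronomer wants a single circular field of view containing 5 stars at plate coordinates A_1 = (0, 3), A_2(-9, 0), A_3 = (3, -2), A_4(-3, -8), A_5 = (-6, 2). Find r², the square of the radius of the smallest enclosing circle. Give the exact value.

1850/49

By Welzl's lemma the MEC is supported by two points (diametrically opposite) or three points (on a circumcircle).
The minimum enclosing circle is determined by three boundary points: A_2, A_3, A_4.
Their circumcentre is (-22/7, -13/7) with r² = 1850/49.
The farthest remaining point A_1 is at distance² 1640/49 ≤ 1850/49.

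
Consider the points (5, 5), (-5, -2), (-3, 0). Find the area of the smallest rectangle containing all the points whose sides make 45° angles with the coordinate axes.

In coordinates u = x + y, v = x − y the rectangle is axis-aligned; the map (x,y)→(u,v) scales areas by 2.
u-values: 10, -7, -3; range = 10 − (-7) = 17.
v-values: 0, -3, -3; range = 0 − (-3) = 3.
Area = (17 × 3) / 2 = 25.5.

25.5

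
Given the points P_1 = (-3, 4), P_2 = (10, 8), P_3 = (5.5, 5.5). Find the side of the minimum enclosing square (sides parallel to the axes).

13

The bounding box has width 13 and height 4.
An axis-aligned square enclosing the set must have side ≥ max(width, height).
So the minimum side is max(13, 4) = 13.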